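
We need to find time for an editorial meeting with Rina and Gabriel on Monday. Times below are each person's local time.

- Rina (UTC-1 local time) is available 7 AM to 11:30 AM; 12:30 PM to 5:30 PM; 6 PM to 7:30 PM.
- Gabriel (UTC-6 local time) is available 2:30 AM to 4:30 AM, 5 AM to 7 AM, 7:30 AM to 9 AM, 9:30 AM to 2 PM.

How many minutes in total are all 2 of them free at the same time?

540

Rina in UTC: 08:00-12:30, 13:30-18:30, 19:00-20:30 (add 1h to convert from UTC-1).
Gabriel in UTC: 08:30-10:30, 11:00-13:00, 13:30-15:00, 15:30-20:00 (add 6h to convert from UTC-6).
Rina ∩ Gabriel: 08:30-10:30, 11:00-12:30, 13:30-15:00, 15:30-18:30, 19:00-20:00.
Those are the intersection windows.
Summing the common windows: 120 + 90 + 90 + 180 + 60 = 540 minutes.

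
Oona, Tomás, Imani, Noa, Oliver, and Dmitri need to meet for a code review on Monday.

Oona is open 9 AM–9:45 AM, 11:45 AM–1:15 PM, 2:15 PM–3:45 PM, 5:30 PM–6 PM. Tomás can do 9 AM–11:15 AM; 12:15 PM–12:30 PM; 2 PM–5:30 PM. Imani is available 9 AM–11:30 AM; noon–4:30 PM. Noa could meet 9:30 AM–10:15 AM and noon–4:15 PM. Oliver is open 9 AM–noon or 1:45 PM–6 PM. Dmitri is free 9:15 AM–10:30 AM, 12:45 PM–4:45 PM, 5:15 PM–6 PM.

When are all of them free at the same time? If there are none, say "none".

09:30-09:45, 14:15-15:45

Oona ∩ Tomás: 09:00-09:45, 12:15-12:30, 14:15-15:45.
Oona ∩ Tomás ∩ Imani: 09:00-09:45, 12:15-12:30, 14:15-15:45.
Oona ∩ Tomás ∩ Imani ∩ Noa: 09:30-09:45, 12:15-12:30, 14:15-15:45.
Oona ∩ Tomás ∩ Imani ∩ Noa ∩ Oliver: 09:30-09:45, 14:15-15:45.
Oona ∩ Tomás ∩ Imani ∩ Noa ∩ Oliver ∩ Dmitri: 09:30-09:45, 14:15-15:45.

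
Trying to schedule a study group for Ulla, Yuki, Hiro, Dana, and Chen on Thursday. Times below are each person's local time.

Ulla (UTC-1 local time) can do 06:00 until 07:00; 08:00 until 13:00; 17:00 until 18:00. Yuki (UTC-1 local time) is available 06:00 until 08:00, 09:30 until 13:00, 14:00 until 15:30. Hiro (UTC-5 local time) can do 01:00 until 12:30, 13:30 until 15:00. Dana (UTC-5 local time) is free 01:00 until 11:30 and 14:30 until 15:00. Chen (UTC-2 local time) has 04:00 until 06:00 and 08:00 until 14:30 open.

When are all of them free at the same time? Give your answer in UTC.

07:00-08:00, 10:30-14:00

Ulla in UTC: 07:00-08:00, 09:00-14:00, 18:00-19:00 (add 1h to convert from UTC-1).
Yuki in UTC: 07:00-09:00, 10:30-14:00, 15:00-16:30 (add 1h to convert from UTC-1).
Hiro in UTC: 06:00-17:30, 18:30-20:00 (add 5h to convert from UTC-5).
Dana in UTC: 06:00-16:30, 19:30-20:00 (add 5h to convert from UTC-5).
Chen in UTC: 06:00-08:00, 10:00-16:30 (add 2h to convert from UTC-2).
Ulla ∩ Yuki: 07:00-08:00, 10:30-14:00.
Ulla ∩ Yuki ∩ Hiro: 07:00-08:00, 10:30-14:00.
Ulla ∩ Yuki ∩ Hiro ∩ Dana: 07:00-08:00, 10:30-14:00.
Ulla ∩ Yuki ∩ Hiro ∩ Dana ∩ Chen: 07:00-08:00, 10:30-14:00.
Those are the intersection windows.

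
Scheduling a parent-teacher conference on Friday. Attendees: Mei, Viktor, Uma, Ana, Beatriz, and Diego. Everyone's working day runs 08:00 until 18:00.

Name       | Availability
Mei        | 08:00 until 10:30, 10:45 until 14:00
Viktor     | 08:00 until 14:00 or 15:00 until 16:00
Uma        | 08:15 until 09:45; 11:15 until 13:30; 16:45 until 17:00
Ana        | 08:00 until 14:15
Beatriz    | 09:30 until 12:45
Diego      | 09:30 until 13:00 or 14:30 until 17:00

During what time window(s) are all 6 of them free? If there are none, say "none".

Mei ∩ Viktor: 08:00-10:30, 10:45-14:00.
Mei ∩ Viktor ∩ Uma: 08:15-09:45, 11:15-13:30.
Mei ∩ Viktor ∩ Uma ∩ Ana: 08:15-09:45, 11:15-13:30.
Mei ∩ Viktor ∩ Uma ∩ Ana ∩ Beatriz: 09:30-09:45, 11:15-12:45.
Mei ∩ Viktor ∩ Uma ∩ Ana ∩ Beatriz ∩ Diego: 09:30-09:45, 11:15-12:45.
Those are the intersection windows.

09:30-09:45, 11:15-12:45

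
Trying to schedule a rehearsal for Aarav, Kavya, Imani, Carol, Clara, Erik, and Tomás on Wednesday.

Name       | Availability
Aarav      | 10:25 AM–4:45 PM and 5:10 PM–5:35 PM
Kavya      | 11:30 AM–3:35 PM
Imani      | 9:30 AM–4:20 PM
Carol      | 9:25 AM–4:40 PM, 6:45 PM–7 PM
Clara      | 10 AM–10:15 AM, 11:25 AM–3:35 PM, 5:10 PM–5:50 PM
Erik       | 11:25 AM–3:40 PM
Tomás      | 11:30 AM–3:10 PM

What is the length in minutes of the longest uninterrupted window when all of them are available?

220

Aarav ∩ Kavya: 11:30-15:35.
Aarav ∩ Kavya ∩ Imani: 11:30-15:35.
Aarav ∩ Kavya ∩ Imani ∩ Carol: 11:30-15:35.
Aarav ∩ Kavya ∩ Imani ∩ Carol ∩ Clara: 11:30-15:35.
Aarav ∩ Kavya ∩ Imani ∩ Carol ∩ Clara ∩ Erik: 11:30-15:35.
Aarav ∩ Kavya ∩ Imani ∩ Carol ∩ Clara ∩ Erik ∩ Tomás: 11:30-15:10.
Those are the intersection windows.
The longest is 11:30-15:10 at 220 minutes.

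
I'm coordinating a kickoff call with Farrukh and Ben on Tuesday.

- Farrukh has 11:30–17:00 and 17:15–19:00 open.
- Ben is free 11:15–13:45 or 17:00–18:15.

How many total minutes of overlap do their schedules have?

195

Farrukh ∩ Ben: 11:30-13:45, 17:15-18:15.
Summing the common windows: 135 + 60 = 195 minutes.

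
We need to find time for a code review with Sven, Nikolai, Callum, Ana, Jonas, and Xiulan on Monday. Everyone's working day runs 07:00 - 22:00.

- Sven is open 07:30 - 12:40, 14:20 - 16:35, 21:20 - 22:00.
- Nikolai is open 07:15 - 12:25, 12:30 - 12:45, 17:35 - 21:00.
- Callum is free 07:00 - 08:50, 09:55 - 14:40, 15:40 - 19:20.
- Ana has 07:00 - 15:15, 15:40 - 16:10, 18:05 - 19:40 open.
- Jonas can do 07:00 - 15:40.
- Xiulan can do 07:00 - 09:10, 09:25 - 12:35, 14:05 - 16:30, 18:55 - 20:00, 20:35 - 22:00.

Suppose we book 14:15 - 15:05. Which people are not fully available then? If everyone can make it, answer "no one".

Callum, Nikolai, Sven

Sven: not fully free for 14:15-15:05. Nikolai: not fully free for 14:15-15:05. Callum: not fully free for 14:15-15:05. Ana: free for 14:15-15:05. Jonas: free for 14:15-15:05. Xiulan: free for 14:15-15:05.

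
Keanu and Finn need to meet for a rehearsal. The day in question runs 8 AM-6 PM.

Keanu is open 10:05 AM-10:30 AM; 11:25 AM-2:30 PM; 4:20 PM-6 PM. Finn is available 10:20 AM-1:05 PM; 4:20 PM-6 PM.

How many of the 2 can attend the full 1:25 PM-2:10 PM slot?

1

Keanu can make the full 13:25-14:10 slot — that's 1.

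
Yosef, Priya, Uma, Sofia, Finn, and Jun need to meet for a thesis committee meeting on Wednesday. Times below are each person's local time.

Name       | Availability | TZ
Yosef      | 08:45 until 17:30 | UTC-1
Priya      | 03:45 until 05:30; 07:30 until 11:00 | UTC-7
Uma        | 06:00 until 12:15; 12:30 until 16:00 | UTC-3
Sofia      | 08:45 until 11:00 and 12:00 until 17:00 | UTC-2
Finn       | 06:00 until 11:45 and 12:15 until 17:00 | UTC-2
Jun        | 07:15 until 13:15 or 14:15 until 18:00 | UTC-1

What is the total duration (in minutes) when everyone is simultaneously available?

255

Yosef in UTC: 09:45-18:30 (add 1h to convert from UTC-1).
Priya in UTC: 10:45-12:30, 14:30-18:00 (add 7h to convert from UTC-7).
Uma in UTC: 09:00-15:15, 15:30-19:00 (add 3h to convert from UTC-3).
Sofia in UTC: 10:45-13:00, 14:00-19:00 (add 2h to convert from UTC-2).
Finn in UTC: 08:00-13:45, 14:15-19:00 (add 2h to convert from UTC-2).
Jun in UTC: 08:15-14:15, 15:15-19:00 (add 1h to convert from UTC-1).
Yosef ∩ Priya: 10:45-12:30, 14:30-18:00.
Yosef ∩ Priya ∩ Uma: 10:45-12:30, 14:30-15:15, 15:30-18:00.
Yosef ∩ Priya ∩ Uma ∩ Sofia: 10:45-12:30, 14:30-15:15, 15:30-18:00.
Yosef ∩ Priya ∩ Uma ∩ Sofia ∩ Finn: 10:45-12:30, 14:30-15:15, 15:30-18:00.
Yosef ∩ Priya ∩ Uma ∩ Sofia ∩ Finn ∩ Jun: 10:45-12:30, 15:30-18:00.
So the common availability across everyone is 10:45-12:30, 15:30-18:00.
Summing the common windows: 105 + 150 = 255 minutes.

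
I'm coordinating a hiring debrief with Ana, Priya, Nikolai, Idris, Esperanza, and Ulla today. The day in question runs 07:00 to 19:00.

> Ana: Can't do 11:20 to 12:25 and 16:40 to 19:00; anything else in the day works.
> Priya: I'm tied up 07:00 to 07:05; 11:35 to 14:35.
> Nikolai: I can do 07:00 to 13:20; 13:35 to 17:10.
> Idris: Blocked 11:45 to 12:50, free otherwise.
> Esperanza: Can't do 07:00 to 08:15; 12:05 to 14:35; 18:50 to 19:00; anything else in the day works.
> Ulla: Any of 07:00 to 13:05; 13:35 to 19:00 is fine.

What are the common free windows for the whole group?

Ana free: 07:00-11:20, 12:25-16:40 (invert busy blocks within the working day).
Priya free: 07:05-11:35, 14:35-19:00 (invert busy blocks within the working day).
Nikolai free: 07:00-13:20, 13:35-17:10.
Idris free: 07:00-11:45, 12:50-19:00 (invert busy blocks within the working day).
Esperanza free: 08:15-12:05, 14:35-18:50 (invert busy blocks within the working day).
Ulla free: 07:00-13:05, 13:35-19:00.
Ana ∩ Priya: 07:05-11:20, 14:35-16:40.
Ana ∩ Priya ∩ Nikolai: 07:05-11:20, 14:35-16:40.
Ana ∩ Priya ∩ Nikolai ∩ Idris: 07:05-11:20, 14:35-16:40.
Ana ∩ Priya ∩ Nikolai ∩ Idris ∩ Esperanza: 08:15-11:20, 14:35-16:40.
Ana ∩ Priya ∩ Nikolai ∩ Idris ∩ Esperanza ∩ Ulla: 08:15-11:20, 14:35-16:40.

08:15-11:20, 14:35-16:40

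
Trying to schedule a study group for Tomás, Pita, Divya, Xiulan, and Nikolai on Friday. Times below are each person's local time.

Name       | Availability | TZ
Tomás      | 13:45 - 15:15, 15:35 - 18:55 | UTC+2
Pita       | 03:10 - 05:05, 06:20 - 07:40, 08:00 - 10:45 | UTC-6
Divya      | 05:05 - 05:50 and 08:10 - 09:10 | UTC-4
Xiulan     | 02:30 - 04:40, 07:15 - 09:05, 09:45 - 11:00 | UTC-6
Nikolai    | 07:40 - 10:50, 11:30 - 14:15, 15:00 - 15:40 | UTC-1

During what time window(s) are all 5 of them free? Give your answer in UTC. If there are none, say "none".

none

Tomás in UTC: 11:45-13:15, 13:35-16:55 (subtract 2h to convert from UTC+2).
Pita in UTC: 09:10-11:05, 12:20-13:40, 14:00-16:45 (add 6h to convert from UTC-6).
Divya in UTC: 09:05-09:50, 12:10-13:10 (add 4h to convert from UTC-4).
Xiulan in UTC: 08:30-10:40, 13:15-15:05, 15:45-17:00 (add 6h to convert from UTC-6).
Nikolai in UTC: 08:40-11:50, 12:30-15:15, 16:00-16:40 (add 1h to convert from UTC-1).
Tomás ∩ Pita: 12:20-13:15, 13:35-13:40, 14:00-16:45.
Tomás ∩ Pita ∩ Divya: 12:20-13:10.
Tomás ∩ Pita ∩ Divya ∩ Xiulan: ∅.
Tomás ∩ Pita ∩ Divya ∩ Xiulan ∩ Nikolai: ∅.
There is no time when everyone is free.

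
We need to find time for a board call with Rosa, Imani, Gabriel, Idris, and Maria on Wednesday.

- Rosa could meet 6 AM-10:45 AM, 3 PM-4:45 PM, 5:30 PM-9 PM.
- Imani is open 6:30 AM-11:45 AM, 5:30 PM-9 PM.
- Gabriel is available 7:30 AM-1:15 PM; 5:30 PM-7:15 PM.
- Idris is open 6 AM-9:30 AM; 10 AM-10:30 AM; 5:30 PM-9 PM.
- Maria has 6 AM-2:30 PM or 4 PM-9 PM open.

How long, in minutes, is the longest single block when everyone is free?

120

Rosa ∩ Imani: 06:30-10:45, 17:30-21:00.
Rosa ∩ Imani ∩ Gabriel: 07:30-10:45, 17:30-19:15.
Rosa ∩ Imani ∩ Gabriel ∩ Idris: 07:30-09:30, 10:00-10:30, 17:30-19:15.
Rosa ∩ Imani ∩ Gabriel ∩ Idris ∩ Maria: 07:30-09:30, 10:00-10:30, 17:30-19:15.
Those are the intersection windows.
The longest is 07:30-09:30 at 120 minutes.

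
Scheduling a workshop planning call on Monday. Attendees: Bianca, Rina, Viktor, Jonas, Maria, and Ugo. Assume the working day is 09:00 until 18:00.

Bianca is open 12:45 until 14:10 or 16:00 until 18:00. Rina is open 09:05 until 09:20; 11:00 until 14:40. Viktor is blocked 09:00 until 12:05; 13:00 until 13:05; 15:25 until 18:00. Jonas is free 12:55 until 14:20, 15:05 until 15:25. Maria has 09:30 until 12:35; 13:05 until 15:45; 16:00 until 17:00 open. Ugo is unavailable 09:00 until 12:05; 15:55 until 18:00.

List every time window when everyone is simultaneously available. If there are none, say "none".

Bianca free: 12:45-14:10, 16:00-18:00.
Rina free: 09:05-09:20, 11:00-14:40.
Viktor free: 12:05-13:00, 13:05-15:25 (invert busy blocks within the working day).
Jonas free: 12:55-14:20, 15:05-15:25.
Maria free: 09:30-12:35, 13:05-15:45, 16:00-17:00.
Ugo free: 12:05-15:55 (invert busy blocks within the working day).
Bianca ∩ Rina: 12:45-14:10.
Bianca ∩ Rina ∩ Viktor: 12:45-13:00, 13:05-14:10.
Bianca ∩ Rina ∩ Viktor ∩ Jonas: 12:55-13:00, 13:05-14:10.
Bianca ∩ Rina ∩ Viktor ∩ Jonas ∩ Maria: 13:05-14:10.
Bianca ∩ Rina ∩ Viktor ∩ Jonas ∩ Maria ∩ Ugo: 13:05-14:10.
So the common availability across everyone is 13:05-14:10.

13:05-14:10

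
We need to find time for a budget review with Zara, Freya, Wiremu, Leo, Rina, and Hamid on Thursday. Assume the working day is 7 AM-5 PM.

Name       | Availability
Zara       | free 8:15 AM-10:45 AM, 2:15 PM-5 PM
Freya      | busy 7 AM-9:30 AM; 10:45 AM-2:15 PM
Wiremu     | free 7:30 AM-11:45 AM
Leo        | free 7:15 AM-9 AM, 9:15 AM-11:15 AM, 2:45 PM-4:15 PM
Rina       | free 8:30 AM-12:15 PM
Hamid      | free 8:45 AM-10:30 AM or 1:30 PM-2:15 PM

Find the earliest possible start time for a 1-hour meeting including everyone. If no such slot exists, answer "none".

09:30

Zara free: 08:15-10:45, 14:15-17:00.
Freya free: 09:30-10:45, 14:15-17:00 (invert busy blocks within the working day).
Wiremu free: 07:30-11:45.
Leo free: 07:15-09:00, 09:15-11:15, 14:45-16:15.
Rina free: 08:30-12:15.
Hamid free: 08:45-10:30, 13:30-14:15.
Zara ∩ Freya: 09:30-10:45, 14:15-17:00.
Zara ∩ Freya ∩ Wiremu: 09:30-10:45.
Zara ∩ Freya ∩ Wiremu ∩ Leo: 09:30-10:45.
Zara ∩ Freya ∩ Wiremu ∩ Leo ∩ Rina: 09:30-10:45.
Zara ∩ Freya ∩ Wiremu ∩ Leo ∩ Rina ∩ Hamid: 09:30-10:30.
The first common window of at least 60 minutes is 09:30-10:30, so the earliest start is 09:30.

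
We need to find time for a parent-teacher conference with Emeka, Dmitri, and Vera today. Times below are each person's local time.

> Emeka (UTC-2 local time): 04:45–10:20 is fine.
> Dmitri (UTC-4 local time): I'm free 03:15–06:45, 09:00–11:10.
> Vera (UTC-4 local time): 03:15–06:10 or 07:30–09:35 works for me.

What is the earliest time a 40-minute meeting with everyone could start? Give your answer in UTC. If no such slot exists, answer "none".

Emeka in UTC: 06:45-12:20 (add 2h to convert from UTC-2).
Dmitri in UTC: 07:15-10:45, 13:00-15:10 (add 4h to convert from UTC-4).
Vera in UTC: 07:15-10:10, 11:30-13:35 (add 4h to convert from UTC-4).
Emeka ∩ Dmitri: 07:15-10:45.
Emeka ∩ Dmitri ∩ Vera: 07:15-10:10.
The first common window of at least 40 minutes is 07:15-10:10, so the earliest start is 07:15.

07:15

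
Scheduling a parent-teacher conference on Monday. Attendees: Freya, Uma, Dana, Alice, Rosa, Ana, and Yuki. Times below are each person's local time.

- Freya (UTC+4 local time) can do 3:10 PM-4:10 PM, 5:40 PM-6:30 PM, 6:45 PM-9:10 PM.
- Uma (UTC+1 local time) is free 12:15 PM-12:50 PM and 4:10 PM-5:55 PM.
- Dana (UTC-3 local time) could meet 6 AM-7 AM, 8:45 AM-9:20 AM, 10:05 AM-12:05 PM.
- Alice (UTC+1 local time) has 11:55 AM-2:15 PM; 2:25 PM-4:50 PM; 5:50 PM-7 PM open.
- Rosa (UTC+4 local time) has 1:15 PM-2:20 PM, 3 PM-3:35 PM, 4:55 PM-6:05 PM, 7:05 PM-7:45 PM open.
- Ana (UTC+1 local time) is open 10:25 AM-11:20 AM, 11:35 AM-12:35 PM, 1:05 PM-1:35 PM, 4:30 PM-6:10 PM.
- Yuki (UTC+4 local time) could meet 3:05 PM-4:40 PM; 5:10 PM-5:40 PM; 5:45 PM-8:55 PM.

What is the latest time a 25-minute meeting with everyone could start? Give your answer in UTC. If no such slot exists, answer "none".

none

Freya in UTC: 11:10-12:10, 13:40-14:30, 14:45-17:10 (subtract 4h to convert from UTC+4).
Uma in UTC: 11:15-11:50, 15:10-16:55 (subtract 1h to convert from UTC+1).
Dana in UTC: 09:00-10:00, 11:45-12:20, 13:05-15:05 (add 3h to convert from UTC-3).
Alice in UTC: 10:55-13:15, 13:25-15:50, 16:50-18:00 (subtract 1h to convert from UTC+1).
Rosa in UTC: 09:15-10:20, 11:00-11:35, 12:55-14:05, 15:05-15:45 (subtract 4h to convert from UTC+4).
Ana in UTC: 09:25-10:20, 10:35-11:35, 12:05-12:35, 15:30-17:10 (subtract 1h to convert from UTC+1).
Yuki in UTC: 11:05-12:40, 13:10-13:40, 13:45-16:55 (subtract 4h to convert from UTC+4).
Freya ∩ Uma: 11:15-11:50, 15:10-16:55.
Freya ∩ Uma ∩ Dana: 11:45-11:50.
Freya ∩ Uma ∩ Dana ∩ Alice: 11:45-11:50.
Freya ∩ Uma ∩ Dana ∩ Alice ∩ Rosa: ∅.
Freya ∩ Uma ∩ Dana ∩ Alice ∩ Rosa ∩ Ana: ∅.
Freya ∩ Uma ∩ Dana ∩ Alice ∩ Rosa ∩ Ana ∩ Yuki: ∅.
There is no time when everyone is free.
No common window is at least 25 minutes long.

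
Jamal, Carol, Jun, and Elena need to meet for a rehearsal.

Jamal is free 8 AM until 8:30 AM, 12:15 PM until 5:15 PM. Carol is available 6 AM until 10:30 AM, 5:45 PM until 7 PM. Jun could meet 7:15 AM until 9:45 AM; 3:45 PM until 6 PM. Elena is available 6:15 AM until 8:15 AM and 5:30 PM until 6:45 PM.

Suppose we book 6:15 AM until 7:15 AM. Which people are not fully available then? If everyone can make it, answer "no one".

Jamal: not fully free for 06:15-07:15. Carol: free for 06:15-07:15. Jun: not fully free for 06:15-07:15. Elena: free for 06:15-07:15.

Jamal, Jun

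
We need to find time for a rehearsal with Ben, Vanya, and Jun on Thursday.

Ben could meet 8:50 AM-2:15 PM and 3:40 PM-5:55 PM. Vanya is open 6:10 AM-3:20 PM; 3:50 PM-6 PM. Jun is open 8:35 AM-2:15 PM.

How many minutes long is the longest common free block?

Ben ∩ Vanya: 08:50-14:15, 15:50-17:55.
Ben ∩ Vanya ∩ Jun: 08:50-14:15.
Those are the intersection windows.
The longest is 08:50-14:15 at 325 minutes.

325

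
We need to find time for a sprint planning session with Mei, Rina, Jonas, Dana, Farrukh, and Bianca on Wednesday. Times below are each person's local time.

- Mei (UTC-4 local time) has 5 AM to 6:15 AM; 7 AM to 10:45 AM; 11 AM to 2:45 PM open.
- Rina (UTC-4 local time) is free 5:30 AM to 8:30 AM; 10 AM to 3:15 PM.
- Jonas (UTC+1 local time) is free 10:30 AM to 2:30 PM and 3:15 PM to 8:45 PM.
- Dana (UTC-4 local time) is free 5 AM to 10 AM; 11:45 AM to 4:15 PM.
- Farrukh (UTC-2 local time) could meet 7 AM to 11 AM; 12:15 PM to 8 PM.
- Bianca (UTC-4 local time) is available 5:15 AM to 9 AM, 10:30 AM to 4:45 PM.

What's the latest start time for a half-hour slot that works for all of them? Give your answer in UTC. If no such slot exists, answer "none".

Mei in UTC: 09:00-10:15, 11:00-14:45, 15:00-18:45 (add 4h to convert from UTC-4).
Rina in UTC: 09:30-12:30, 14:00-19:15 (add 4h to convert from UTC-4).
Jonas in UTC: 09:30-13:30, 14:15-19:45 (subtract 1h to convert from UTC+1).
Dana in UTC: 09:00-14:00, 15:45-20:15 (add 4h to convert from UTC-4).
Farrukh in UTC: 09:00-13:00, 14:15-22:00 (add 2h to convert from UTC-2).
Bianca in UTC: 09:15-13:00, 14:30-20:45 (add 4h to convert from UTC-4).
Mei ∩ Rina: 09:30-10:15, 11:00-12:30, 14:00-14:45, 15:00-18:45.
Mei ∩ Rina ∩ Jonas: 09:30-10:15, 11:00-12:30, 14:15-14:45, 15:00-18:45.
Mei ∩ Rina ∩ Jonas ∩ Dana: 09:30-10:15, 11:00-12:30, 15:45-18:45.
Mei ∩ Rina ∩ Jonas ∩ Dana ∩ Farrukh: 09:30-10:15, 11:00-12:30, 15:45-18:45.
Mei ∩ Rina ∩ Jonas ∩ Dana ∩ Farrukh ∩ Bianca: 09:30-10:15, 11:00-12:30, 15:45-18:45.
The last common window of at least 30 minutes is 15:45-18:45; a 30-minute meeting can start as late as 18:15 and still end by 18:45.

18:15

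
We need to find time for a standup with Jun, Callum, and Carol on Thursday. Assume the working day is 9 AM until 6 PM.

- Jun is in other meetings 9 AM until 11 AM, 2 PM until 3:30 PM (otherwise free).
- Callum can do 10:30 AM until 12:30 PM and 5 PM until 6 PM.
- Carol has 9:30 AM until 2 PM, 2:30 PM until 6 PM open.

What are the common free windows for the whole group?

Jun free: 11:00-14:00, 15:30-18:00 (invert busy blocks within the working day).
Callum free: 10:30-12:30, 17:00-18:00.
Carol free: 09:30-14:00, 14:30-18:00.
Jun ∩ Callum: 11:00-12:30, 17:00-18:00.
Jun ∩ Callum ∩ Carol: 11:00-12:30, 17:00-18:00.
So the common availability across everyone is 11:00-12:30, 17:00-18:00.

11:00-12:30, 17:00-18:00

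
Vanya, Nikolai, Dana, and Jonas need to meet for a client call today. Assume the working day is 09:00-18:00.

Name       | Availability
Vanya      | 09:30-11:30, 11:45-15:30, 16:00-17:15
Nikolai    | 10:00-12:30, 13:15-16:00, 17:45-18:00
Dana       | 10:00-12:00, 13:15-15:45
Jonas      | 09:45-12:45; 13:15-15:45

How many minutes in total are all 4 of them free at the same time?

Vanya ∩ Nikolai: 10:00-11:30, 11:45-12:30, 13:15-15:30.
Vanya ∩ Nikolai ∩ Dana: 10:00-11:30, 11:45-12:00, 13:15-15:30.
Vanya ∩ Nikolai ∩ Dana ∩ Jonas: 10:00-11:30, 11:45-12:00, 13:15-15:30.
Summing the common windows: 90 + 15 + 135 = 240 minutes.

240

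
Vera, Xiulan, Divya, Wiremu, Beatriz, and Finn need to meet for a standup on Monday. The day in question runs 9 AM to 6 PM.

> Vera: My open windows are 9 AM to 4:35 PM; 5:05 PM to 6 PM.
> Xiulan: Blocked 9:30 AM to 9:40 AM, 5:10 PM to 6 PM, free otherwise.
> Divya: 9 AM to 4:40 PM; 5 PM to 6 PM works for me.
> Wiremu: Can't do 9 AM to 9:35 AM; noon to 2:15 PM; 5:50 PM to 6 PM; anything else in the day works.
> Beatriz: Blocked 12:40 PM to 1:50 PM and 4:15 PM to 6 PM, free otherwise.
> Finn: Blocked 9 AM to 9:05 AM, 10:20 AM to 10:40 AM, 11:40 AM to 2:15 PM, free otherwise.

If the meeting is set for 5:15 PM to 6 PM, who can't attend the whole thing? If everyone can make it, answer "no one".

Vera free: 09:00-16:35, 17:05-18:00.
Xiulan free: 09:00-09:30, 09:40-17:10 (invert busy blocks within the working day).
Divya free: 09:00-16:40, 17:00-18:00.
Wiremu free: 09:35-12:00, 14:15-17:50 (invert busy blocks within the working day).
Beatriz free: 09:00-12:40, 13:50-16:15 (invert busy blocks within the working day).
Finn free: 09:05-10:20, 10:40-11:40, 14:15-18:00 (invert busy blocks within the working day).
Vera: free for 17:15-18:00. Xiulan: not fully free for 17:15-18:00. Divya: free for 17:15-18:00. Wiremu: not fully free for 17:15-18:00. Beatriz: not fully free for 17:15-18:00. Finn: free for 17:15-18:00.

Beatriz, Wiremu, Xiulan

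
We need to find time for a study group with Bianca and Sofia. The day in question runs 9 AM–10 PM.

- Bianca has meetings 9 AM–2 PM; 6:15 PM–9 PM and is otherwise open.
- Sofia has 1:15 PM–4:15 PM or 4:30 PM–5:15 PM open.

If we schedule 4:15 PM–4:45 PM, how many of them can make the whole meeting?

1

Bianca free: 14:00-18:15, 21:00-22:00 (invert busy blocks within the working day).
Sofia free: 13:15-16:15, 16:30-17:15.
Bianca can make the full 16:15-16:45 slot — that's 1.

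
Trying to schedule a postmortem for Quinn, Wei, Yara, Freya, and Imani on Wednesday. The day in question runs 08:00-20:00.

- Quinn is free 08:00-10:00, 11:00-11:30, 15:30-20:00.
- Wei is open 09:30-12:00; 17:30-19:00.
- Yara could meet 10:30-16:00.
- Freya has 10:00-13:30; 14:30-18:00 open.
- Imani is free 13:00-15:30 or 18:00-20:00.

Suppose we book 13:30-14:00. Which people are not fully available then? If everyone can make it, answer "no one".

Quinn: not fully free for 13:30-14:00. Wei: not fully free for 13:30-14:00. Yara: free for 13:30-14:00. Freya: not fully free for 13:30-14:00. Imani: free for 13:30-14:00.

Freya, Quinn, Wei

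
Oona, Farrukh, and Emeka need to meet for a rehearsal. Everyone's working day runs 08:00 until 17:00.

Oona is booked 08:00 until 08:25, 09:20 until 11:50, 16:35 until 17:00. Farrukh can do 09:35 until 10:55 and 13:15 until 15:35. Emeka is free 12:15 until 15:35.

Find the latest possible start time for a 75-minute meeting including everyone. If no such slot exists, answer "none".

14:20

Oona free: 08:25-09:20, 11:50-16:35 (invert busy blocks within the working day).
Farrukh free: 09:35-10:55, 13:15-15:35.
Emeka free: 12:15-15:35.
Oona ∩ Farrukh: 13:15-15:35.
Oona ∩ Farrukh ∩ Emeka: 13:15-15:35.
The last common window of at least 75 minutes is 13:15-15:35; a 75-minute meeting can start as late as 14:20 and still end by 15:35.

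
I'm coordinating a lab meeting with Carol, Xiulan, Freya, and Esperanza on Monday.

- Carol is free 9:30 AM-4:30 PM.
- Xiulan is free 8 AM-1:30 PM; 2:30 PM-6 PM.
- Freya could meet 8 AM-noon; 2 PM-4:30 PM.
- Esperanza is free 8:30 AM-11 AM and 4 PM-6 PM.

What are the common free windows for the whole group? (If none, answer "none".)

Carol ∩ Xiulan: 09:30-13:30, 14:30-16:30.
Carol ∩ Xiulan ∩ Freya: 09:30-12:00, 14:30-16:30.
Carol ∩ Xiulan ∩ Freya ∩ Esperanza: 09:30-11:00, 16:00-16:30.

09:30-11:00, 16:00-16:30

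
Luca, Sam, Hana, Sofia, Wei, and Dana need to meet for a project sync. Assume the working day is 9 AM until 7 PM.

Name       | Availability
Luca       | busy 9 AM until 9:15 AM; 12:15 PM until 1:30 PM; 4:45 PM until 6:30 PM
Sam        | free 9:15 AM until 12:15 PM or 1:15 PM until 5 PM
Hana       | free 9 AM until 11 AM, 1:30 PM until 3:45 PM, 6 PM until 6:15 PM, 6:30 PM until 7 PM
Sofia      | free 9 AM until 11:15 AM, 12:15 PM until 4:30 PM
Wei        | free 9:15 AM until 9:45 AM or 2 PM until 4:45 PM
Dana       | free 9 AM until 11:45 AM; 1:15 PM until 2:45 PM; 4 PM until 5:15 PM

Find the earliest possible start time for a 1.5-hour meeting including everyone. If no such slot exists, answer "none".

Luca free: 09:15-12:15, 13:30-16:45, 18:30-19:00 (invert busy blocks within the working day).
Sam free: 09:15-12:15, 13:15-17:00.
Hana free: 09:00-11:00, 13:30-15:45, 18:00-18:15, 18:30-19:00.
Sofia free: 09:00-11:15, 12:15-16:30.
Wei free: 09:15-09:45, 14:00-16:45.
Dana free: 09:00-11:45, 13:15-14:45, 16:00-17:15.
Luca ∩ Sam: 09:15-12:15, 13:30-16:45.
Luca ∩ Sam ∩ Hana: 09:15-11:00, 13:30-15:45.
Luca ∩ Sam ∩ Hana ∩ Sofia: 09:15-11:00, 13:30-15:45.
Luca ∩ Sam ∩ Hana ∩ Sofia ∩ Wei: 09:15-09:45, 14:00-15:45.
Luca ∩ Sam ∩ Hana ∩ Sofia ∩ Wei ∩ Dana: 09:15-09:45, 14:00-14:45.
No common window is at least 90 minutes long.

none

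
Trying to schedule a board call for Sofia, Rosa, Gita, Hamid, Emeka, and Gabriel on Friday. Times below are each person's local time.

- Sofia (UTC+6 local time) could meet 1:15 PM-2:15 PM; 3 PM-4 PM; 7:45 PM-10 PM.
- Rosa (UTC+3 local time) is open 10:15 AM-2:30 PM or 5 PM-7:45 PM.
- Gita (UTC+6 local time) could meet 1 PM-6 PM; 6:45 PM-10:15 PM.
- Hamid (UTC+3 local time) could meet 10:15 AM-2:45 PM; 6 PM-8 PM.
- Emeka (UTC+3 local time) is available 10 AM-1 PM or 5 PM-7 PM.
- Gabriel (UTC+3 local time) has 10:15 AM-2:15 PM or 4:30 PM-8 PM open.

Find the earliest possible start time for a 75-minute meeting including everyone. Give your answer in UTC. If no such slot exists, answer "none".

Sofia in UTC: 07:15-08:15, 09:00-10:00, 13:45-16:00 (subtract 6h to convert from UTC+6).
Rosa in UTC: 07:15-11:30, 14:00-16:45 (subtract 3h to convert from UTC+3).
Gita in UTC: 07:00-12:00, 12:45-16:15 (subtract 6h to convert from UTC+6).
Hamid in UTC: 07:15-11:45, 15:00-17:00 (subtract 3h to convert from UTC+3).
Emeka in UTC: 07:00-10:00, 14:00-16:00 (subtract 3h to convert from UTC+3).
Gabriel in UTC: 07:15-11:15, 13:30-17:00 (subtract 3h to convert from UTC+3).
Sofia ∩ Rosa: 07:15-08:15, 09:00-10:00, 14:00-16:00.
Sofia ∩ Rosa ∩ Gita: 07:15-08:15, 09:00-10:00, 14:00-16:00.
Sofia ∩ Rosa ∩ Gita ∩ Hamid: 07:15-08:15, 09:00-10:00, 15:00-16:00.
Sofia ∩ Rosa ∩ Gita ∩ Hamid ∩ Emeka: 07:15-08:15, 09:00-10:00, 15:00-16:00.
Sofia ∩ Rosa ∩ Gita ∩ Hamid ∩ Emeka ∩ Gabriel: 07:15-08:15, 09:00-10:00, 15:00-16:00.
So the common availability across everyone is 07:15-08:15, 09:00-10:00, 15:00-16:00.
No common window is at least 75 minutes long.

none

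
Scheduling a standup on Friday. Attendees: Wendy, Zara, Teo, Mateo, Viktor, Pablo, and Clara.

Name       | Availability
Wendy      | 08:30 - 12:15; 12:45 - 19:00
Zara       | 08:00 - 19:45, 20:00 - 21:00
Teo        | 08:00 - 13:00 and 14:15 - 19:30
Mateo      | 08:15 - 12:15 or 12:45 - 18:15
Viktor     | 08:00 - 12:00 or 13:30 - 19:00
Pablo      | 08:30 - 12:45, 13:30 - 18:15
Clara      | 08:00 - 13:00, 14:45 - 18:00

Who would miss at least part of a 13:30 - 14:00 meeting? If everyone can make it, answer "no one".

Wendy: free for 13:30-14:00. Zara: free for 13:30-14:00. Teo: not fully free for 13:30-14:00. Mateo: free for 13:30-14:00. Viktor: free for 13:30-14:00. Pablo: free for 13:30-14:00. Clara: not fully free for 13:30-14:00.

Clara, Teo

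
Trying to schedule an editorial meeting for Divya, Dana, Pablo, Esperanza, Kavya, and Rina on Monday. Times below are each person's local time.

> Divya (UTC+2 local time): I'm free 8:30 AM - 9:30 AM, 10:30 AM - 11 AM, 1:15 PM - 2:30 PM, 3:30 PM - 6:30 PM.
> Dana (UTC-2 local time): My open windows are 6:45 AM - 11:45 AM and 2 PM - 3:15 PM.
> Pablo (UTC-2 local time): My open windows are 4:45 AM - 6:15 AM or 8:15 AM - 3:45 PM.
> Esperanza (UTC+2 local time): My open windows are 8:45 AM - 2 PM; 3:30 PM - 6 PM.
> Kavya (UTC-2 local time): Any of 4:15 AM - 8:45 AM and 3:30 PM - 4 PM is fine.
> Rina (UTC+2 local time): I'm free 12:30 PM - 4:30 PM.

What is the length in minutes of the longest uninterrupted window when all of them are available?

Divya in UTC: 06:30-07:30, 08:30-09:00, 11:15-12:30, 13:30-16:30 (subtract 2h to convert from UTC+2).
Dana in UTC: 08:45-13:45, 16:00-17:15 (add 2h to convert from UTC-2).
Pablo in UTC: 06:45-08:15, 10:15-17:45 (add 2h to convert from UTC-2).
Esperanza in UTC: 06:45-12:00, 13:30-16:00 (subtract 2h to convert from UTC+2).
Kavya in UTC: 06:15-10:45, 17:30-18:00 (add 2h to convert from UTC-2).
Rina in UTC: 10:30-14:30 (subtract 2h to convert from UTC+2).
Divya ∩ Dana: 08:45-09:00, 11:15-12:30, 13:30-13:45, 16:00-16:30.
Divya ∩ Dana ∩ Pablo: 11:15-12:30, 13:30-13:45, 16:00-16:30.
Divya ∩ Dana ∩ Pablo ∩ Esperanza: 11:15-12:00, 13:30-13:45.
Divya ∩ Dana ∩ Pablo ∩ Esperanza ∩ Kavya: ∅.
Divya ∩ Dana ∩ Pablo ∩ Esperanza ∩ Kavya ∩ Rina: ∅.
There is no time when everyone is free.
No common window exists, so the longest block is 0 minutes.

0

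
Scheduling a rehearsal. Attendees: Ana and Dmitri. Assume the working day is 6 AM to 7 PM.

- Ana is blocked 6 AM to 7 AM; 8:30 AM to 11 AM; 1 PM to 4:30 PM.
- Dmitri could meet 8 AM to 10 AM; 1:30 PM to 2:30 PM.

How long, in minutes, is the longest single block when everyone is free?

30

Ana free: 07:00-08:30, 11:00-13:00, 16:30-19:00 (invert busy blocks within the working day).
Dmitri free: 08:00-10:00, 13:30-14:30.
Ana ∩ Dmitri: 08:00-08:30.
Those are the intersection windows.
The longest is 08:00-08:30 at 30 minutes.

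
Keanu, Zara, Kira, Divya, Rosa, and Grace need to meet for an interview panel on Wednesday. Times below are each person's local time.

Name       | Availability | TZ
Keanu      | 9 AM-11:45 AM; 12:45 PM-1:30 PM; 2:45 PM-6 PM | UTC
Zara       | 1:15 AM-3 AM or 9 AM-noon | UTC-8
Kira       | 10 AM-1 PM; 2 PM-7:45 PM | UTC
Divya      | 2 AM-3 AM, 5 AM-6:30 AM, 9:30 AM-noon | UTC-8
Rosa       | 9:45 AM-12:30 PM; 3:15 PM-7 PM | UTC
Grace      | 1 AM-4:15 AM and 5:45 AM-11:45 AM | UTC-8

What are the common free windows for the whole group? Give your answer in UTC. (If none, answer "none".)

Keanu in UTC: 09:00-11:45, 12:45-13:30, 14:45-18:00.
Zara in UTC: 09:15-11:00, 17:00-20:00 (add 8h to convert from UTC-8).
Kira in UTC: 10:00-13:00, 14:00-19:45.
Divya in UTC: 10:00-11:00, 13:00-14:30, 17:30-20:00 (add 8h to convert from UTC-8).
Rosa in UTC: 09:45-12:30, 15:15-19:00.
Grace in UTC: 09:00-12:15, 13:45-19:45 (add 8h to convert from UTC-8).
Keanu ∩ Zara: 09:15-11:00, 17:00-18:00.
Keanu ∩ Zara ∩ Kira: 10:00-11:00, 17:00-18:00.
Keanu ∩ Zara ∩ Kira ∩ Divya: 10:00-11:00, 17:30-18:00.
Keanu ∩ Zara ∩ Kira ∩ Divya ∩ Rosa: 10:00-11:00, 17:30-18:00.
Keanu ∩ Zara ∩ Kira ∩ Divya ∩ Rosa ∩ Grace: 10:00-11:00, 17:30-18:00.
So the common availability across everyone is 10:00-11:00, 17:30-18:00.

10:00-11:00, 17:30-18:00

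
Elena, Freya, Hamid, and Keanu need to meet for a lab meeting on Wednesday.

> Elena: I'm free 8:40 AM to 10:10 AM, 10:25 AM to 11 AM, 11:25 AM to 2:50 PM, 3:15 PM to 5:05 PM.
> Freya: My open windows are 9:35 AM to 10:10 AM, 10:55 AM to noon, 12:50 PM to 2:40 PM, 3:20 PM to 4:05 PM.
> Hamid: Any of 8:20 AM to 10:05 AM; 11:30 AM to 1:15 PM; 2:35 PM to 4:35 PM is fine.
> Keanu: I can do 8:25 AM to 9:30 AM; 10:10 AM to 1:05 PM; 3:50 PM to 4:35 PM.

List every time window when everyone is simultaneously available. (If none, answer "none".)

11:30-12:00, 12:50-13:05, 15:50-16:05

Elena ∩ Freya: 09:35-10:10, 10:55-11:00, 11:25-12:00, 12:50-14:40, 15:20-16:05.
Elena ∩ Freya ∩ Hamid: 09:35-10:05, 11:30-12:00, 12:50-13:15, 14:35-14:40, 15:20-16:05.
Elena ∩ Freya ∩ Hamid ∩ Keanu: 11:30-12:00, 12:50-13:05, 15:50-16:05.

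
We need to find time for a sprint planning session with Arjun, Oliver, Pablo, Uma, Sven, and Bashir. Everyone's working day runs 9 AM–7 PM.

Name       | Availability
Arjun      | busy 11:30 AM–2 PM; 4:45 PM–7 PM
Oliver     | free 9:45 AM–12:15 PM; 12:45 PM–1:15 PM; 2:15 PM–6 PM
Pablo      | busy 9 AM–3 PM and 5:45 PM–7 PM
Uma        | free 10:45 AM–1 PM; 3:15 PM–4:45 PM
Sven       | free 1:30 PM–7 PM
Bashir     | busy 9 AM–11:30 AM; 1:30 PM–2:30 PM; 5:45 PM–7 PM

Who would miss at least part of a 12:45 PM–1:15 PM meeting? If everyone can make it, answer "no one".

Arjun free: 09:00-11:30, 14:00-16:45 (invert busy blocks within the working day).
Oliver free: 09:45-12:15, 12:45-13:15, 14:15-18:00.
Pablo free: 15:00-17:45 (invert busy blocks within the working day).
Uma free: 10:45-13:00, 15:15-16:45.
Sven free: 13:30-19:00.
Bashir free: 11:30-13:30, 14:30-17:45 (invert busy blocks within the working day).
Arjun: not fully free for 12:45-13:15. Oliver: free for 12:45-13:15. Pablo: not fully free for 12:45-13:15. Uma: not fully free for 12:45-13:15. Sven: not fully free for 12:45-13:15. Bashir: free for 12:45-13:15.

Arjun, Pablo, Sven, Uma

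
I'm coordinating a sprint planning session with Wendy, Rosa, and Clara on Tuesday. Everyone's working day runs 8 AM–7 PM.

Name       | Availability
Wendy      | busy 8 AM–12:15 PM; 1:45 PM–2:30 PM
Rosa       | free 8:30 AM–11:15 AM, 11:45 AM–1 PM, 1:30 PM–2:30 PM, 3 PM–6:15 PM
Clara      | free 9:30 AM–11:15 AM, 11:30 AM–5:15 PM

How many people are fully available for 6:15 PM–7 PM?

1

Wendy free: 12:15-13:45, 14:30-19:00 (invert busy blocks within the working day).
Rosa free: 08:30-11:15, 11:45-13:00, 13:30-14:30, 15:00-18:15.
Clara free: 09:30-11:15, 11:30-17:15.
Wendy can make the full 18:15-19:00 slot — that's 1.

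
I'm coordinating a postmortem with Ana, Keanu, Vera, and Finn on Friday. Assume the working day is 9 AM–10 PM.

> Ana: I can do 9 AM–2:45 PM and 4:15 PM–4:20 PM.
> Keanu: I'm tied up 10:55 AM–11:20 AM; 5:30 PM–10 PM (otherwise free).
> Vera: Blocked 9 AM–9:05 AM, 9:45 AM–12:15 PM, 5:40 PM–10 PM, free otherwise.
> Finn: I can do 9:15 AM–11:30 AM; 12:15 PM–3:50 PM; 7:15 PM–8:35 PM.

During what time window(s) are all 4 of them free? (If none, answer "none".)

09:15-09:45, 12:15-14:45

Ana free: 09:00-14:45, 16:15-16:20.
Keanu free: 09:00-10:55, 11:20-17:30 (invert busy blocks within the working day).
Vera free: 09:05-09:45, 12:15-17:40 (invert busy blocks within the working day).
Finn free: 09:15-11:30, 12:15-15:50, 19:15-20:35.
Ana ∩ Keanu: 09:00-10:55, 11:20-14:45, 16:15-16:20.
Ana ∩ Keanu ∩ Vera: 09:05-09:45, 12:15-14:45, 16:15-16:20.
Ana ∩ Keanu ∩ Vera ∩ Finn: 09:15-09:45, 12:15-14:45.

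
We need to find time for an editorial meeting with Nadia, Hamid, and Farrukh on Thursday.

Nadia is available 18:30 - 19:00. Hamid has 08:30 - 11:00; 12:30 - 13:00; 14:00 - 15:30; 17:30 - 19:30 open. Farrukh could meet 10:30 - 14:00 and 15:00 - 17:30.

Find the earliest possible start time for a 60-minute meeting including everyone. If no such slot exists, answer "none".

Nadia ∩ Hamid: 18:30-19:00.
Nadia ∩ Hamid ∩ Farrukh: ∅.
There is no time when everyone is free.
No common window is at least 60 minutes long.

none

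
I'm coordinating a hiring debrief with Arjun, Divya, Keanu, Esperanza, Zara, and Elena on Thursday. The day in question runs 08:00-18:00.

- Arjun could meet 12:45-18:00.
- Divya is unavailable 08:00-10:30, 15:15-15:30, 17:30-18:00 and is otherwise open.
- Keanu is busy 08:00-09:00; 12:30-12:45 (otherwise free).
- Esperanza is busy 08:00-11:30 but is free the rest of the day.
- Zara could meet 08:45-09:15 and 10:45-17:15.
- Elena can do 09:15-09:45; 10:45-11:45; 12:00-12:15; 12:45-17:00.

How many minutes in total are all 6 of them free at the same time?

Arjun free: 12:45-18:00.
Divya free: 10:30-15:15, 15:30-17:30 (invert busy blocks within the working day).
Keanu free: 09:00-12:30, 12:45-18:00 (invert busy blocks within the working day).
Esperanza free: 11:30-18:00 (invert busy blocks within the working day).
Zara free: 08:45-09:15, 10:45-17:15.
Elena free: 09:15-09:45, 10:45-11:45, 12:00-12:15, 12:45-17:00.
Arjun ∩ Divya: 12:45-15:15, 15:30-17:30.
Arjun ∩ Divya ∩ Keanu: 12:45-15:15, 15:30-17:30.
Arjun ∩ Divya ∩ Keanu ∩ Esperanza: 12:45-15:15, 15:30-17:30.
Arjun ∩ Divya ∩ Keanu ∩ Esperanza ∩ Zara: 12:45-15:15, 15:30-17:15.
Arjun ∩ Divya ∩ Keanu ∩ Esperanza ∩ Zara ∩ Elena: 12:45-15:15, 15:30-17:00.
So the common availability across everyone is 12:45-15:15, 15:30-17:00.
Summing the common windows: 150 + 90 = 240 minutes.

240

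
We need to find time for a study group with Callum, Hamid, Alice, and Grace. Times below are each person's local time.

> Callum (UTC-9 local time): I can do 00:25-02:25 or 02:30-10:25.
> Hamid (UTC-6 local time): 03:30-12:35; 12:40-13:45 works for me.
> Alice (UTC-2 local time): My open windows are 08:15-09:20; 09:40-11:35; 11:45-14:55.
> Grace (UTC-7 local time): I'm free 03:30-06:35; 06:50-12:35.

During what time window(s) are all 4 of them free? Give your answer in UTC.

Callum in UTC: 09:25-11:25, 11:30-19:25 (add 9h to convert from UTC-9).
Hamid in UTC: 09:30-18:35, 18:40-19:45 (add 6h to convert from UTC-6).
Alice in UTC: 10:15-11:20, 11:40-13:35, 13:45-16:55 (add 2h to convert from UTC-2).
Grace in UTC: 10:30-13:35, 13:50-19:35 (add 7h to convert from UTC-7).
Callum ∩ Hamid: 09:30-11:25, 11:30-18:35, 18:40-19:25.
Callum ∩ Hamid ∩ Alice: 10:15-11:20, 11:40-13:35, 13:45-16:55.
Callum ∩ Hamid ∩ Alice ∩ Grace: 10:30-11:20, 11:40-13:35, 13:50-16:55.
Those are the intersection windows.

10:30-11:20, 11:40-13:35, 13:50-16:55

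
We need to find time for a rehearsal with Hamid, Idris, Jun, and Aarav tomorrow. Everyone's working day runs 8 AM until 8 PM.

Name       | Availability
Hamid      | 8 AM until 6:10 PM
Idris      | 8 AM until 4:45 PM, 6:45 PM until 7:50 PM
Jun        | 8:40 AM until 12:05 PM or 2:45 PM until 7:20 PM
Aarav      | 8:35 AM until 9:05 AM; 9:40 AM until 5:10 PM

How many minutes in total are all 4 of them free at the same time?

290

Hamid ∩ Idris: 08:00-16:45.
Hamid ∩ Idris ∩ Jun: 08:40-12:05, 14:45-16:45.
Hamid ∩ Idris ∩ Jun ∩ Aarav: 08:40-09:05, 09:40-12:05, 14:45-16:45.
Summing the common windows: 25 + 145 + 120 = 290 minutes.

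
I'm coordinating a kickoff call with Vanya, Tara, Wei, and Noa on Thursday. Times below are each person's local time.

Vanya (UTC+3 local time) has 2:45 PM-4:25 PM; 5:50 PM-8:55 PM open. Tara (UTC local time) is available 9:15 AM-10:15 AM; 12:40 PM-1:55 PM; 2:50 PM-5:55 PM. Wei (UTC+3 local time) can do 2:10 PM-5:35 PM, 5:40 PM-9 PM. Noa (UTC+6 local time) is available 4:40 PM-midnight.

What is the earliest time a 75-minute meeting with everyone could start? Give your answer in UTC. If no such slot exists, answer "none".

14:50

Vanya in UTC: 11:45-13:25, 14:50-17:55 (subtract 3h to convert from UTC+3).
Tara in UTC: 09:15-10:15, 12:40-13:55, 14:50-17:55.
Wei in UTC: 11:10-14:35, 14:40-18:00 (subtract 3h to convert from UTC+3).
Noa in UTC: 10:40-18:00 (subtract 6h to convert from UTC+6).
Vanya ∩ Tara: 12:40-13:25, 14:50-17:55.
Vanya ∩ Tara ∩ Wei: 12:40-13:25, 14:50-17:55.
Vanya ∩ Tara ∩ Wei ∩ Noa: 12:40-13:25, 14:50-17:55.
The first common window of at least 75 minutes is 14:50-17:55, so the earliest start is 14:50.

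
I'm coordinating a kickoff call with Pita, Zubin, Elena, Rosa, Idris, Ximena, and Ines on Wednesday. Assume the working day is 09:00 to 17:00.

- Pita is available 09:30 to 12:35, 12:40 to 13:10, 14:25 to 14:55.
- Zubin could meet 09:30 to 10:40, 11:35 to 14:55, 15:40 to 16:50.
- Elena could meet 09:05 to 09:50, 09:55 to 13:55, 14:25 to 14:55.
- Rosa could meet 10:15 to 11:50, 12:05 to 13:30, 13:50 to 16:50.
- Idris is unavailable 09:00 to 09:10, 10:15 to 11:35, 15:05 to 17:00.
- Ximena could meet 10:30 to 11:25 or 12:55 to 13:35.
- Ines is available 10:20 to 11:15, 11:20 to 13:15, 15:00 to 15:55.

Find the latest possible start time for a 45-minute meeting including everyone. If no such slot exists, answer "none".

Pita free: 09:30-12:35, 12:40-13:10, 14:25-14:55.
Zubin free: 09:30-10:40, 11:35-14:55, 15:40-16:50.
Elena free: 09:05-09:50, 09:55-13:55, 14:25-14:55.
Rosa free: 10:15-11:50, 12:05-13:30, 13:50-16:50.
Idris free: 09:10-10:15, 11:35-15:05 (invert busy blocks within the working day).
Ximena free: 10:30-11:25, 12:55-13:35.
Ines free: 10:20-11:15, 11:20-13:15, 15:00-15:55.
Pita ∩ Zubin: 09:30-10:40, 11:35-12:35, 12:40-13:10, 14:25-14:55.
Pita ∩ Zubin ∩ Elena: 09:30-09:50, 09:55-10:40, 11:35-12:35, 12:40-13:10, 14:25-14:55.
Pita ∩ Zubin ∩ Elena ∩ Rosa: 10:15-10:40, 11:35-11:50, 12:05-12:35, 12:40-13:10, 14:25-14:55.
Pita ∩ Zubin ∩ Elena ∩ Rosa ∩ Idris: 11:35-11:50, 12:05-12:35, 12:40-13:10, 14:25-14:55.
Pita ∩ Zubin ∩ Elena ∩ Rosa ∩ Idris ∩ Ximena: 12:55-13:10.
Pita ∩ Zubin ∩ Elena ∩ Rosa ∩ Idris ∩ Ximena ∩ Ines: 12:55-13:10.
Those are the intersection windows.
No common window is at least 45 minutes long.

none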